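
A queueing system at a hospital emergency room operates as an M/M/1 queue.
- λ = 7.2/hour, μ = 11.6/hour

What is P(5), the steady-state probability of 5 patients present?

ρ = λ/μ = 7.2/11.6 = 0.62069
P(n) = (1-ρ)ρⁿ
P(5) = (1-0.62069) × 0.62069^5
P(5) = 0.3793 × 0.09212
P(5) = 0.03494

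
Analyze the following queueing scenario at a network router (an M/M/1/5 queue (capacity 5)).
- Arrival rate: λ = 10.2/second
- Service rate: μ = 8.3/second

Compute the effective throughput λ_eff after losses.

ρ = λ/μ = 10.2/8.3 = 1.22892
P₀ = (1-ρ)/(1-ρ^(K+1)) = (1-1.22892)/(1-1.22892^6) = -0.22892/-2.4446 = 0.09364
P_K = P₀×ρ^K = 0.09364 × 1.22892^5 = 0.09364 × 2.8030 = 0.2625
λ_eff = λ(1-P_K) = 10.2 × (1 - 0.26247) = 10.2 × 0.73753 = 7.5228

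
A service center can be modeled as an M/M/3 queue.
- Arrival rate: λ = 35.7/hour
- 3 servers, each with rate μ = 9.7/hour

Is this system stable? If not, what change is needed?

Stability requires ρ = λ/(cμ) < 1
ρ = 35.7/(3 × 9.7) = 35.7/29.10 = 1.2268
Since 1.2268 ≥ 1, the system is UNSTABLE.
Need c > λ/μ = 35.7/9.7 = 3.68.
Minimum servers needed: c = 4.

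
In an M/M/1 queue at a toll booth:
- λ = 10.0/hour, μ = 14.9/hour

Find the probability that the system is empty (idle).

ρ = λ/μ = 10.0/14.9 = 0.6711
P(0) = 1 - ρ = 1 - 0.6711 = 0.3289
The server is idle 32.89% of the time.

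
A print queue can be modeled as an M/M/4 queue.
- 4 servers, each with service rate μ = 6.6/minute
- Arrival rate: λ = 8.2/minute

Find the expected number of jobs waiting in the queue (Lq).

Traffic intensity: ρ = λ/(cμ) = 8.2/(4×6.6) = 0.3106
Since ρ = 0.3106 < 1, system is stable.
Offered load a = λ/μ = cρ = 8.2/6.6 = 1.2424
P₀ = [ Σₙ₌₀^3 aⁿ/n! + a^4/(4!(1-ρ)) ]⁻¹
Σ = a^0/0! + a^1/1! + a^2/2! + a^3/3! = 1.00000 + 1.24242 + 0.771809 + 0.319638 = 3.3339
a^4/(4!(1-ρ)) = 2.3828/(24 × 0.6894) = 0.1440
P₀ = 1/(3.3339 + 0.1440) = 0.2875
Lq = P₀·a^4·ρ / (4!(1-ρ)²) = 0.28753 × 2.3828 × 0.31061 / (24 × 0.47526) = 0.01866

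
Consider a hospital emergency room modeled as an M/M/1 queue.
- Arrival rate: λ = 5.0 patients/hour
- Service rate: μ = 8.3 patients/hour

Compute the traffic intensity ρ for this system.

Server utilization: ρ = λ/μ
ρ = 5.0/8.3 = 0.6024
The server is busy 60.24% of the time.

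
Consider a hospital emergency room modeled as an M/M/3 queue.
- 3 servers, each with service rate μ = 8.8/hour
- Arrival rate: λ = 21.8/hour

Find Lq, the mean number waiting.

Traffic intensity: ρ = λ/(cμ) = 21.8/(3×8.8) = 0.8258
Since ρ = 0.8258 < 1, system is stable.
Offered load a = λ/μ = cρ = 21.8/8.8 = 2.4773
P₀ = [ Σₙ₌₀^2 aⁿ/n! + a^3/(3!(1-ρ)) ]⁻¹
Σ = a^0/0! + a^1/1! + a^2/2! = 1.0000 + 2.4773 + 3.0684 = 6.5457
a^3/(3!(1-ρ)) = 15.2027/(6 × 0.174242) = 14.5417
P₀ = 1/(6.5457 + 14.5417) = 0.04742
Lq = P₀·a^3·ρ / (3!(1-ρ)²) = 0.047422 × 15.2027 × 0.82576 / (6 × 0.030360) = 3.2681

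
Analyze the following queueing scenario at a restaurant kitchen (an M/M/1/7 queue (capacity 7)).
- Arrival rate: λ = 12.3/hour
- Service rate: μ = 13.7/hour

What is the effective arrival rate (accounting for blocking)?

ρ = λ/μ = 12.3/13.7 = 0.89781
P₀ = (1-ρ)/(1-ρ^(K+1)) = (1-0.89781)/(1-0.89781^8) = 0.10219/0.57784 = 0.1768
P_K = P₀×ρ^K = 0.17685 × 0.89781^7 = 0.17685 × 0.47021 = 0.08316
λ_eff = λ(1-P_K) = 12.3 × (1 - 0.083156) = 12.3 × 0.916844 = 11.2772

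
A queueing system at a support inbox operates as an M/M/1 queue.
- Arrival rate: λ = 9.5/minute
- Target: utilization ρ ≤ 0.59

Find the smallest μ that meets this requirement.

ρ = λ/μ, so μ = λ/ρ
μ ≥ 9.5/0.59 = 16.1017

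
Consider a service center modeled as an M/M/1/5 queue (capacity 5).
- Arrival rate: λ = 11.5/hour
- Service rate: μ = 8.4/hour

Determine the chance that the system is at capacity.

ρ = λ/μ = 11.5/8.4 = 1.36905
P₀ = (1-ρ)/(1-ρ^(K+1)) = (1-1.36905)/(1-1.36905^6) = -0.3691/-5.5844 = 0.06609
P_K = P₀×ρ^K = 0.066086 × 1.36905^5 = 0.066086 × 4.8095 = 0.3178
Blocking probability = 31.78%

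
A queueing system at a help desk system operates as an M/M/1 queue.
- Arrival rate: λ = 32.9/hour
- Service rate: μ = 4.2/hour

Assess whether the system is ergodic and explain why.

Stability requires ρ = λ/(cμ) < 1
ρ = 32.9/(1 × 4.2) = 32.9/4.20 = 7.8333
Since 7.8333 ≥ 1, the system is UNSTABLE.
Queue grows without bound. Need μ > λ = 32.9.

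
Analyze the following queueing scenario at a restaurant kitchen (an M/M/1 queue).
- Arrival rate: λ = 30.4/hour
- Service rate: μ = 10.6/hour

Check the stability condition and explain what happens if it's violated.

Stability requires ρ = λ/(cμ) < 1
ρ = 30.4/(1 × 10.6) = 30.4/10.60 = 2.8679
Since 2.8679 ≥ 1, the system is UNSTABLE.
Queue grows without bound. Need μ > λ = 30.4.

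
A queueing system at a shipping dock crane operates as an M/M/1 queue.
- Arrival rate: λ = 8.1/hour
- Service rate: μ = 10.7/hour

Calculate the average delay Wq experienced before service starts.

First, compute utilization: ρ = λ/μ = 8.1/10.7 = 0.7570
For M/M/1: Wq = λ/(μ(μ-λ))
Wq = 8.1/(10.7 × (10.7-8.1))
Wq = 8.1/(10.7 × 2.60)
Wq = 0.2912 hours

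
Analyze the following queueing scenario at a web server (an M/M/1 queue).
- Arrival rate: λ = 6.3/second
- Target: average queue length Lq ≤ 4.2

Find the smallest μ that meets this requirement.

For M/M/1: Lq = λ²/(μ(μ-λ))
Need Lq ≤ 4.2, i.e. μ(μ-λ) ≥ λ²/4.2
μ² - 6.3μ - 39.69/4.2 ≥ 0  →  μ² - 6.3μ - 9.4500 ≥ 0
Quadratic formula (positive root): μ = [λ + √(λ² + 4×9.4500)]/2
Discriminant: 39.69 + 4×9.4500 = 77.4900, √77.4900 = 8.8028
μ ≥ (6.3 + 8.8028)/2 = 7.5514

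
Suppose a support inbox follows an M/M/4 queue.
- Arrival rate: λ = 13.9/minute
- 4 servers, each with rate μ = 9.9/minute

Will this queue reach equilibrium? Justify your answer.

Stability requires ρ = λ/(cμ) < 1
ρ = 13.9/(4 × 9.9) = 13.9/39.60 = 0.3510
Since 0.3510 < 1, the system is STABLE.
The servers are busy 35.10% of the time.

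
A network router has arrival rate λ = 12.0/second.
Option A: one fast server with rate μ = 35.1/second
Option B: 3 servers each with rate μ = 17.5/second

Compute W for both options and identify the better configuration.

Option A: single server μ = 35.1 (M/M/1)
  ρ_A = 12.0/35.1 = 0.3419
  W_A = 1/(μ-λ) = 1/(35.1-12.0) = 1/23.10 = 0.04329

Option B: 3 servers μ = 17.5 (M/M/3)
  ρ_B = λ/(cμ) = 12.0/(3×17.5) = 0.2286
  Offered load a = λ/μ = cρ = 12.0/17.5 = 0.6857
  P₀ = [ Σₙ₌₀^2 aⁿ/n! + a^3/(3!(1-ρ)) ]⁻¹
  Σ = a^0/0! + a^1/1! + a^2/2! = 1.0000 + 0.6857 + 0.2351 = 1.9208
  a^3/(3!(1-ρ)) = 0.3224/(6 × 0.7714) = 0.06966
  P₀ = 1/(1.9208 + 0.06966) = 0.5024
  Lq = P₀·a^3·ρ / (3!(1-ρ)²) = 0.5024 × 0.3224 × 0.2286 / (6 × 0.5951) = 0.01037
  Wq_B = Lq/λ = 0.01036936/12.0 = 0.00086411
  W_B = Wq_B + 1/μ = 0.00086411 + 0.057143 = 0.05801

Since W_A = 0.04329 < W_B = 0.05801, Option A (single fast server) has the shorter time in system.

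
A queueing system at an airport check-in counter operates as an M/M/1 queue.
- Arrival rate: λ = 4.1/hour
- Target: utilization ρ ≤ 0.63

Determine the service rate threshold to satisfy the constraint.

ρ = λ/μ, so μ = λ/ρ
μ ≥ 4.1/0.63 = 6.5079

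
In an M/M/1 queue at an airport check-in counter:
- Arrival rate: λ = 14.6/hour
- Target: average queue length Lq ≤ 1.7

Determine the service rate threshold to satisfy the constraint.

For M/M/1: Lq = λ²/(μ(μ-λ))
Need Lq ≤ 1.7, i.e. μ(μ-λ) ≥ λ²/1.7
μ² - 14.6μ - 213.16/1.7 ≥ 0  →  μ² - 14.6μ - 125.388235 ≥ 0
Quadratic formula (positive root): μ = [λ + √(λ² + 4×125.388235)]/2
Discriminant: 213.16 + 4×125.388235 = 714.71294, √714.71294 = 26.73412
μ ≥ (14.6 + 26.73412)/2 = 20.6671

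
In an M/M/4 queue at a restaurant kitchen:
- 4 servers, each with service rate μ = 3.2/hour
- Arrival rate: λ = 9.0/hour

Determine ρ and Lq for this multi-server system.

Traffic intensity: ρ = λ/(cμ) = 9.0/(4×3.2) = 0.7031
Since ρ = 0.7031 < 1, system is stable.
Offered load a = λ/μ = cρ = 9.0/3.2 = 2.8125
P₀ = [ Σₙ₌₀^3 aⁿ/n! + a^4/(4!(1-ρ)) ]⁻¹
Σ = a^0/0! + a^1/1! + a^2/2! + a^3/3! = 1.0000 + 2.8125 + 3.9551 + 3.7079 = 11.4755
a^4/(4!(1-ρ)) = 62.5706/(24 × 0.296875) = 8.7818
P₀ = 1/(11.4755 + 8.7818) = 0.04936
Lq = P₀·a^4·ρ / (4!(1-ρ)²) = 0.04936 × 62.5706 × 0.7031 / (24 × 0.08813) = 1.0267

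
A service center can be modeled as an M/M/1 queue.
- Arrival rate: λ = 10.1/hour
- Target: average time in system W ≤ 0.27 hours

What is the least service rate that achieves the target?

For M/M/1: W = 1/(μ-λ)
Need W ≤ 0.27, so 1/(μ-λ) ≤ 0.27
μ - λ ≥ 1/0.27 = 3.7037
μ ≥ 10.1 + 3.7037 = 13.8037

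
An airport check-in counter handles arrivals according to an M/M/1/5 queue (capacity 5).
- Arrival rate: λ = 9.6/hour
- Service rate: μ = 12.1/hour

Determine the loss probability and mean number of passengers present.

ρ = λ/μ = 9.6/12.1 = 0.79339
P₀ = (1-ρ)/(1-ρ^(K+1)) = (1-0.79339)/(1-0.79339^6) = 0.20661/0.75059 = 0.2753
P_K = P₀×ρ^K = 0.27526 × 0.79339^5 = 0.27526 × 0.31436 = 0.08653
Blocking probability P_5 = 0.08653 (8.65%)
L = ρ[1 - (K+1)ρ^K + Kρ^(K+1)] / [(1-ρ)(1-ρ^(K+1))]
L = 0.79339 × (1 - 6×0.31436 + 5×0.24941) / ((1 - 0.79339) × (1 - 0.24941)) = 1.8463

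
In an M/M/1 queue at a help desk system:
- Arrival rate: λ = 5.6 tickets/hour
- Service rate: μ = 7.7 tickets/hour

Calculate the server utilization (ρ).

Server utilization: ρ = λ/μ
ρ = 5.6/7.7 = 0.7273
The server is busy 72.73% of the time.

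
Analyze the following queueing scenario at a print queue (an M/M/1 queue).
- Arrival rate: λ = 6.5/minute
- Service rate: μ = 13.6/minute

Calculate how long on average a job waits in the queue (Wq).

First, compute utilization: ρ = λ/μ = 6.5/13.6 = 0.4779
For M/M/1: Wq = λ/(μ(μ-λ))
Wq = 6.5/(13.6 × (13.6-6.5))
Wq = 6.5/(13.6 × 7.10)
Wq = 0.06732 minutes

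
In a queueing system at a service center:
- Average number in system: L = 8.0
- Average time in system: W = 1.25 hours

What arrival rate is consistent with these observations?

Little's Law: L = λW, so λ = L/W
λ = 8.0/1.25 = 6.4000 customers/hour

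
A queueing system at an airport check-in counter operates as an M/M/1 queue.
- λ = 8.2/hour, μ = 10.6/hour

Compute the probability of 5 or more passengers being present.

ρ = λ/μ = 8.2/10.6 = 0.77358
P(N ≥ n) = ρⁿ
P(N ≥ 5) = 0.77358^5
P(N ≥ 5) = 0.2770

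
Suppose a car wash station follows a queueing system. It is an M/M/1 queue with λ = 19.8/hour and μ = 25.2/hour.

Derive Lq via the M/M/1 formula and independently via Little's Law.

Method 1 (direct): Lq = λ²/(μ(μ-λ)) = 392.04/(25.2 × 5.40) = 2.8810

Method 2 (Little's Law):
W = 1/(μ-λ) = 1/5.40 = 0.1851852
Wq = W - 1/μ = 0.1851852 - 0.03968254 = 0.145503
Lq = λWq = 19.8 × 0.145503 = 2.8810 ✔ (matches Method 1)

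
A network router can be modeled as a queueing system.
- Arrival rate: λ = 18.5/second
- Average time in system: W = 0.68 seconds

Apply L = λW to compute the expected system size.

Little's Law: L = λW
L = 18.5 × 0.68 = 12.5800 packets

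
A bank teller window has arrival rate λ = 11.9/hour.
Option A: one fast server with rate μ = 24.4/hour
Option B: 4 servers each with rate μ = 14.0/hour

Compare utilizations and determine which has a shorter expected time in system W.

Option A: single server μ = 24.4 (M/M/1)
  ρ_A = 11.9/24.4 = 0.4877
  W_A = 1/(μ-λ) = 1/(24.4-11.9) = 1/12.50 = 0.08000

Option B: 4 servers μ = 14.0 (M/M/4)
  ρ_B = λ/(cμ) = 11.9/(4×14.0) = 0.2125
  Offered load a = λ/μ = cρ = 11.9/14.0 = 0.8500
  P₀ = [ Σₙ₌₀^3 aⁿ/n! + a^4/(4!(1-ρ)) ]⁻¹
  Σ = a^0/0! + a^1/1! + a^2/2! + a^3/3! = 1.0000 + 0.8500 + 0.3612 + 0.1024 = 2.3136
  a^4/(4!(1-ρ)) = 0.5220/(24 × 0.7875) = 0.02762
  P₀ = 1/(2.3136 + 0.02762) = 0.4271
  Lq = P₀·a^4·ρ / (4!(1-ρ)²) = 0.4271 × 0.5220 × 0.2125 / (24 × 0.6202) = 0.003183
  Wq_B = Lq/λ = 0.003183/11.9 = 0.0002675
  W_B = Wq_B + 1/μ = 0.0002675 + 0.07143 = 0.07170

Since W_B = 0.07170 < W_A = 0.08000, Option B (multiple servers) has the shorter time in system.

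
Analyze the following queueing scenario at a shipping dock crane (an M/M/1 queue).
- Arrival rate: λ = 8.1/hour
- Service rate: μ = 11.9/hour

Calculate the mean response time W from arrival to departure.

First, compute utilization: ρ = λ/μ = 8.1/11.9 = 0.6807
For M/M/1: W = 1/(μ-λ)
W = 1/(11.9-8.1) = 1/3.80
W = 0.2632 hours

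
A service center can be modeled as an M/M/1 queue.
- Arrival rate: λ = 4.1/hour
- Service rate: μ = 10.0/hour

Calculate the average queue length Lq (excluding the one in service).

ρ = λ/μ = 4.1/10.0 = 0.4100
For M/M/1: Lq = λ²/(μ(μ-λ))
Lq = 16.81/(10.0 × 5.90)
Lq = 0.2849 customers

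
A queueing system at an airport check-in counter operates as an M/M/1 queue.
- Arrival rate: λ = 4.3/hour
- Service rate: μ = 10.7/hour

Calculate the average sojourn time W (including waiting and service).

First, compute utilization: ρ = λ/μ = 4.3/10.7 = 0.4019
For M/M/1: W = 1/(μ-λ)
W = 1/(10.7-4.3) = 1/6.40
W = 0.1562 hours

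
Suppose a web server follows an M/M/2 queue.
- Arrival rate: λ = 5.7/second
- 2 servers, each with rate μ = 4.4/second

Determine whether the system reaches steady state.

Stability requires ρ = λ/(cμ) < 1
ρ = 5.7/(2 × 4.4) = 5.7/8.80 = 0.6477
Since 0.6477 < 1, the system is STABLE.
The servers are busy 64.77% of the time.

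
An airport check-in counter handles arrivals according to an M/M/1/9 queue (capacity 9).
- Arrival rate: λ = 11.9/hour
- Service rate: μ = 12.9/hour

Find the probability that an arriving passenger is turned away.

ρ = λ/μ = 11.9/12.9 = 0.92248
P₀ = (1-ρ)/(1-ρ^(K+1)) = (1-0.92248)/(1-0.92248^10) = 0.07752/0.5538 = 0.1400
P_K = P₀×ρ^K = 0.1400 × 0.92248^9 = 0.1400 × 0.4837 = 0.06772
Blocking probability = 6.77%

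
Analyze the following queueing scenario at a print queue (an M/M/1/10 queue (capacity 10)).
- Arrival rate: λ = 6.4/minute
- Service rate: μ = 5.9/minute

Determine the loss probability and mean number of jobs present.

ρ = λ/μ = 6.4/5.9 = 1.084746
P₀ = (1-ρ)/(1-ρ^(K+1)) = (1-1.084746)/(1-1.084746^11) = -0.08475/-1.4469 = 0.05857
P_K = P₀×ρ^K = 0.05857 × 1.084746^10 = 0.05857 × 2.2557 = 0.1321
Blocking probability P_10 = 0.1321 (13.21%)
L = ρ[1 - (K+1)ρ^K + Kρ^(K+1)] / [(1-ρ)(1-ρ^(K+1))]
L = 1.084746 × (1 - 11×2.255696 + 10×2.446857) / ((1 - 1.084746) × (1 - 2.446857)) = 5.8027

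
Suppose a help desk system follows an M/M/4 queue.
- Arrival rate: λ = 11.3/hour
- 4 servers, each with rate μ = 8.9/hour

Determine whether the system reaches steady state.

Stability requires ρ = λ/(cμ) < 1
ρ = 11.3/(4 × 8.9) = 11.3/35.60 = 0.3174
Since 0.3174 < 1, the system is STABLE.
The servers are busy 31.74% of the time.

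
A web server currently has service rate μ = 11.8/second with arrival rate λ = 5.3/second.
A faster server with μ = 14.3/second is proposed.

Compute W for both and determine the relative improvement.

System 1: ρ₁ = 5.3/11.8 = 0.4492, W₁ = 1/(11.8-5.3) = 0.15385
System 2: ρ₂ = 5.3/14.3 = 0.3706, W₂ = 1/(14.3-5.3) = 0.11111
Improvement: (W₁-W₂)/W₁ = (0.15385-0.11111)/0.15385 = 27.78%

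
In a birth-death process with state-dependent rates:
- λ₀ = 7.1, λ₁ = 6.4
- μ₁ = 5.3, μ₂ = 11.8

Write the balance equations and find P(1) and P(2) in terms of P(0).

Balance equations:
State 0: λ₀P₀ = μ₁P₁ → P₁ = (λ₀/μ₁)P₀ = (7.1/5.3)P₀ = 1.3396P₀
State 1: P₂ = (λ₀λ₁)/(μ₁μ₂)P₀ = (7.1×6.4)/(5.3×11.8)P₀ = 0.7266P₀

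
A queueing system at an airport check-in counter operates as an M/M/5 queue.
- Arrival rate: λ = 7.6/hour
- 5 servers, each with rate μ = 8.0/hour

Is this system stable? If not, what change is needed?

Stability requires ρ = λ/(cμ) < 1
ρ = 7.6/(5 × 8.0) = 7.6/40.00 = 0.1900
Since 0.1900 < 1, the system is STABLE.
The servers are busy 19.00% of the time.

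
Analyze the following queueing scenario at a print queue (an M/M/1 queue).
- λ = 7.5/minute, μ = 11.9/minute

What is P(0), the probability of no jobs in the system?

ρ = λ/μ = 7.5/11.9 = 0.6303
P(0) = 1 - ρ = 1 - 0.6303 = 0.3697
The server is idle 36.97% of the time.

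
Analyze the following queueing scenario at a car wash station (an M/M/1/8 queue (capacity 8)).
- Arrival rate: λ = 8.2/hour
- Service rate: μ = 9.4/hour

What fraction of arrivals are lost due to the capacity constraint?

ρ = λ/μ = 8.2/9.4 = 0.87234
P₀ = (1-ρ)/(1-ρ^(K+1)) = (1-0.87234)/(1-0.87234^9) = 0.12766/0.70747 = 0.1804
P_K = P₀×ρ^K = 0.18045 × 0.87234^8 = 0.18045 × 0.33534 = 0.06051
Blocking probability = 6.05%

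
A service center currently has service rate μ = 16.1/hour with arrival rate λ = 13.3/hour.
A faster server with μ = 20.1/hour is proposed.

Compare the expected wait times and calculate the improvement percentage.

System 1: ρ₁ = 13.3/16.1 = 0.8261, W₁ = 1/(16.1-13.3) = 0.35714
System 2: ρ₂ = 13.3/20.1 = 0.6617, W₂ = 1/(20.1-13.3) = 0.14706
Improvement: (W₁-W₂)/W₁ = (0.35714-0.14706)/0.35714 = 58.82%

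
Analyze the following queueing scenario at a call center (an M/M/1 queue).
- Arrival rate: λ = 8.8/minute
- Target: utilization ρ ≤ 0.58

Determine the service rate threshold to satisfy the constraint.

ρ = λ/μ, so μ = λ/ρ
μ ≥ 8.8/0.58 = 15.1724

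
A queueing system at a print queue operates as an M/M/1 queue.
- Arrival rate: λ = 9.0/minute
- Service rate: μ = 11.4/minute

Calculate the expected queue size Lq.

ρ = λ/μ = 9.0/11.4 = 0.7895
For M/M/1: Lq = λ²/(μ(μ-λ))
Lq = 81.00/(11.4 × 2.40)
Lq = 2.9605 jobs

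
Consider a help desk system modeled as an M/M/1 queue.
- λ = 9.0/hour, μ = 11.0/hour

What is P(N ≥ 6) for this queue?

ρ = λ/μ = 9.0/11.0 = 0.8182
P(N ≥ n) = ρⁿ
P(N ≥ 6) = 0.8182^6
P(N ≥ 6) = 0.3000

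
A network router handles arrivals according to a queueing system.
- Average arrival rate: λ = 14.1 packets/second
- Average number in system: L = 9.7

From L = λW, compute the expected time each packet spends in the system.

Little's Law: L = λW, so W = L/λ
W = 9.7/14.1 = 0.6879 seconds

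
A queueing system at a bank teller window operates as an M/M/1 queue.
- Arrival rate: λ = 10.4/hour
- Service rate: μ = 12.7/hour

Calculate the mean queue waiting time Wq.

First, compute utilization: ρ = λ/μ = 10.4/12.7 = 0.8189
For M/M/1: Wq = λ/(μ(μ-λ))
Wq = 10.4/(12.7 × (12.7-10.4))
Wq = 10.4/(12.7 × 2.30)
Wq = 0.3560 hours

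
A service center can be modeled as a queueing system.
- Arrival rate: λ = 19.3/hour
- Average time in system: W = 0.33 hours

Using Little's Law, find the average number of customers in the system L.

Little's Law: L = λW
L = 19.3 × 0.33 = 6.3690 customers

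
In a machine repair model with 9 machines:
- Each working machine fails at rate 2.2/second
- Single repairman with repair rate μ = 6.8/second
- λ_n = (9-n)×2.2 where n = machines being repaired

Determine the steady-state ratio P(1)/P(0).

P(1)/P(0) = ∏_{i=0}^{1-1} λ_i/μ_{i+1}
= (9-0)×2.2/6.8
= 2.9118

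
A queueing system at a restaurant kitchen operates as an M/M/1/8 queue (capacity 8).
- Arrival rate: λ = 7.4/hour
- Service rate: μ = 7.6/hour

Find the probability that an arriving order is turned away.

ρ = λ/μ = 7.4/7.6 = 0.97368
P₀ = (1-ρ)/(1-ρ^(K+1)) = (1-0.97368)/(1-0.97368^9) = 0.02632/0.2134 = 0.1233
P_K = P₀×ρ^K = 0.12333 × 0.97368^8 = 0.12333 × 0.80785 = 0.09963
Blocking probability = 9.96%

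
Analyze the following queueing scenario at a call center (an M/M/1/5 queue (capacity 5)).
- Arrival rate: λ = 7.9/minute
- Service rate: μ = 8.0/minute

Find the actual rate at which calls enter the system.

ρ = λ/μ = 7.9/8.0 = 0.9875
P₀ = (1-ρ)/(1-ρ^(K+1)) = (1-0.9875)/(1-0.9875^6) = 0.01250/0.07269 = 0.1720
P_K = P₀×ρ^K = 0.1720 × 0.9875^5 = 0.1720 × 0.9390 = 0.1615
λ_eff = λ(1-P_K) = 7.9 × (1 - 0.16147) = 7.9 × 0.83853 = 6.6244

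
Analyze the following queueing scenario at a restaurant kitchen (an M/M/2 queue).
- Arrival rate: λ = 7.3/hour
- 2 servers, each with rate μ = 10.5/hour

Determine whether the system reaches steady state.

Stability requires ρ = λ/(cμ) < 1
ρ = 7.3/(2 × 10.5) = 7.3/21.00 = 0.3476
Since 0.3476 < 1, the system is STABLE.
The servers are busy 34.76% of the time.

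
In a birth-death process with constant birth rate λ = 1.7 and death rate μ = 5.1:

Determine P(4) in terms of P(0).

For constant rates: P(n)/P(0) = (λ/μ)^n
P(4)/P(0) = (1.7/5.1)^4 = 0.33333^4 = 0.01235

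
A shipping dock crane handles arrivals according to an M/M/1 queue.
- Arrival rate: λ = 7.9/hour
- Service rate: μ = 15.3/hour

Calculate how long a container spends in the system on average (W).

First, compute utilization: ρ = λ/μ = 7.9/15.3 = 0.5163
For M/M/1: W = 1/(μ-λ)
W = 1/(15.3-7.9) = 1/7.40
W = 0.1351 hours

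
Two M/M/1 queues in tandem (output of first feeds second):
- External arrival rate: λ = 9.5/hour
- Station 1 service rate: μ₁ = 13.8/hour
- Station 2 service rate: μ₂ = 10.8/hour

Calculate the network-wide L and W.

By Jackson's theorem, each station behaves as independent M/M/1.
Station 1: ρ₁ = 9.5/13.8 = 0.6884, L₁ = ρ₁/(1-ρ₁) = λ/(μ₁-λ) = 9.5/4.30 = 2.2093
Station 2: ρ₂ = 9.5/10.8 = 0.8796, L₂ = ρ₂/(1-ρ₂) = λ/(μ₂-λ) = 9.5/1.30 = 7.3077
Total: L = L₁ + L₂ = 2.2093 + 7.3077 = 9.5170
W = L/λ = 9.5170/9.5 = 1.0018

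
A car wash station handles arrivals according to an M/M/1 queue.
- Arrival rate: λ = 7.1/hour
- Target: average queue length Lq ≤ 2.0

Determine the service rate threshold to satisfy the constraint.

For M/M/1: Lq = λ²/(μ(μ-λ))
Need Lq ≤ 2.0, i.e. μ(μ-λ) ≥ λ²/2.0
μ² - 7.1μ - 50.41/2.0 ≥ 0  →  μ² - 7.1μ - 25.2050 ≥ 0
Quadratic formula (positive root): μ = [λ + √(λ² + 4×25.2050)]/2
Discriminant: 50.41 + 4×25.2050 = 151.2300, √151.2300 = 12.2976
μ ≥ (7.1 + 12.2976)/2 = 9.6988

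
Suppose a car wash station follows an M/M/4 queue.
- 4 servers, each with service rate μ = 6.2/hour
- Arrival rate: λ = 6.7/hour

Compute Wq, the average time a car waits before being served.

Traffic intensity: ρ = λ/(cμ) = 6.7/(4×6.2) = 0.2702
Since ρ = 0.2702 < 1, system is stable.
Offered load a = λ/μ = cρ = 6.7/6.2 = 1.0806
P₀ = [ Σₙ₌₀^3 aⁿ/n! + a^4/(4!(1-ρ)) ]⁻¹
Σ = a^0/0! + a^1/1! + a^2/2! + a^3/3! = 1.00000 + 1.08065 + 0.583897 + 0.210328 = 2.8749
a^4/(4!(1-ρ)) = 1.3637/(24 × 0.7298) = 0.07786
P₀ = 1/(2.8749 + 0.07786) = 0.3387
Lq = P₀·a^4·ρ / (4!(1-ρ)²) = 0.33867 × 1.3637 × 0.27016 / (24 × 0.53266) = 0.009760
Wq = Lq/λ = 0.009760/6.7 = 0.001457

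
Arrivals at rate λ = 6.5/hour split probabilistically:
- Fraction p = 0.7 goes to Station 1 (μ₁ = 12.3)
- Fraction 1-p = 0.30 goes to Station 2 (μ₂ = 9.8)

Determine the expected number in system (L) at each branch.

Effective rates: λ₁ = 6.5×0.7 = 4.55, λ₂ = 6.5×0.30 = 1.95
Station 1: ρ₁ = 4.55/12.3 = 0.36992, L₁ = ρ₁/(1-ρ₁) = 0.36992/(1-0.36992) = 0.5871
Station 2: ρ₂ = 1.95/9.8 = 0.1990, L₂ = ρ₂/(1-ρ₂) = 0.1990/(1-0.1990) = 0.2484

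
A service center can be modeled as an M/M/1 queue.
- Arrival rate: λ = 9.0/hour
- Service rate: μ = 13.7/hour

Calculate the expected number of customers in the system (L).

ρ = λ/μ = 9.0/13.7 = 0.6569
For M/M/1: L = λ/(μ-λ)
L = 9.0/(13.7-9.0) = 9.0/4.70
L = 1.9149 customers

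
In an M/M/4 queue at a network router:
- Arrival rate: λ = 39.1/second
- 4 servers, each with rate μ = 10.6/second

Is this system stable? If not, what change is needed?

Stability requires ρ = λ/(cμ) < 1
ρ = 39.1/(4 × 10.6) = 39.1/42.40 = 0.9222
Since 0.9222 < 1, the system is STABLE.
The servers are busy 92.22% of the time.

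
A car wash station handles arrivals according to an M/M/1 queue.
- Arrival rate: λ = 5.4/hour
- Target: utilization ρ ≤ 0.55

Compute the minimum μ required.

ρ = λ/μ, so μ = λ/ρ
μ ≥ 5.4/0.55 = 9.8182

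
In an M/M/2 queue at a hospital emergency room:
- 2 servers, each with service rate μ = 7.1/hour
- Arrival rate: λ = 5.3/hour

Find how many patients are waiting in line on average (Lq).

Traffic intensity: ρ = λ/(cμ) = 5.3/(2×7.1) = 0.3732
Since ρ = 0.3732 < 1, system is stable.
Offered load a = λ/μ = cρ = 5.3/7.1 = 0.7465
P₀ = [ Σₙ₌₀^1 aⁿ/n! + a^2/(2!(1-ρ)) ]⁻¹
Σ = a^0/0! + a^1/1! = 1.0000 + 0.7465 = 1.7465
a^2/(2!(1-ρ)) = 0.5572/(2 × 0.6268) = 0.4445
P₀ = 1/(1.7465 + 0.4445) = 0.4564
Lq = P₀·a^2·ρ / (2!(1-ρ)²) = 0.4564 × 0.5572 × 0.3732 / (2 × 0.3928) = 0.1208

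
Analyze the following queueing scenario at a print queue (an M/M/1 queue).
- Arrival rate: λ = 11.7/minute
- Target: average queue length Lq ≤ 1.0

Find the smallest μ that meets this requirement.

For M/M/1: Lq = λ²/(μ(μ-λ))
Need Lq ≤ 1.0, i.e. μ(μ-λ) ≥ λ²/1.0
μ² - 11.7μ - 136.89/1.0 ≥ 0  →  μ² - 11.7μ - 136.8900 ≥ 0
Quadratic formula (positive root): μ = [λ + √(λ² + 4×136.8900)]/2
Discriminant: 136.89 + 4×136.8900 = 684.4500, √684.4500 = 26.1620
μ ≥ (11.7 + 26.1620)/2 = 18.9310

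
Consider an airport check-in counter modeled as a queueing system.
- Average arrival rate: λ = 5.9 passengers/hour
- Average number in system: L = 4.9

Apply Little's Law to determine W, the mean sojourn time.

Little's Law: L = λW, so W = L/λ
W = 4.9/5.9 = 0.8305 hours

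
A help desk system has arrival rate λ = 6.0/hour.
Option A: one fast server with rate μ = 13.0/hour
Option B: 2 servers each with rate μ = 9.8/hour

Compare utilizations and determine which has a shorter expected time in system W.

Option A: single server μ = 13.0 (M/M/1)
  ρ_A = 6.0/13.0 = 0.4615
  W_A = 1/(μ-λ) = 1/(13.0-6.0) = 1/7.00 = 0.1429

Option B: 2 servers μ = 9.8 (M/M/2)
  ρ_B = λ/(cμ) = 6.0/(2×9.8) = 0.3061
  Offered load a = λ/μ = cρ = 6.0/9.8 = 0.6122
  P₀ = [ Σₙ₌₀^1 aⁿ/n! + a^2/(2!(1-ρ)) ]⁻¹
  Σ = a^0/0! + a^1/1! = 1.0000 + 0.6122 = 1.6122
  a^2/(2!(1-ρ)) = 0.3748/(2 × 0.6939) = 0.2701
  P₀ = 1/(1.6122 + 0.2701) = 0.5313
  Lq = P₀·a^2·ρ / (2!(1-ρ)²) = 0.531250 × 0.374844 × 0.306122 / (2 × 0.481466) = 0.06331
  Wq_B = Lq/λ = 0.063307/6.0 = 0.010551
  W_B = Wq_B + 1/μ = 0.010551 + 0.10204 = 0.1126

Since W_B = 0.1126 < W_A = 0.1429, Option B (multiple servers) has the shorter time in system.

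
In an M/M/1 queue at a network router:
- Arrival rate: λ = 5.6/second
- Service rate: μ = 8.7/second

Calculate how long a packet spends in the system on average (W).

First, compute utilization: ρ = λ/μ = 5.6/8.7 = 0.6437
For M/M/1: W = 1/(μ-λ)
W = 1/(8.7-5.6) = 1/3.10
W = 0.3226 seconds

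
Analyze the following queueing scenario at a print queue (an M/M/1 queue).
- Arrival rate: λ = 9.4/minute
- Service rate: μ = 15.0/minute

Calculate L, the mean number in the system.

ρ = λ/μ = 9.4/15.0 = 0.6267
For M/M/1: L = λ/(μ-λ)
L = 9.4/(15.0-9.4) = 9.4/5.60
L = 1.6786 jobs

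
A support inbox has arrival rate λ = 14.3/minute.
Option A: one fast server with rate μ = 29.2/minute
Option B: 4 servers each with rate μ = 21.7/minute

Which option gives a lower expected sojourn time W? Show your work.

Option A: single server μ = 29.2 (M/M/1)
  ρ_A = 14.3/29.2 = 0.4897
  W_A = 1/(μ-λ) = 1/(29.2-14.3) = 1/14.90 = 0.06711

Option B: 4 servers μ = 21.7 (M/M/4)
  ρ_B = λ/(cμ) = 14.3/(4×21.7) = 0.1647
  Offered load a = λ/μ = cρ = 14.3/21.7 = 0.6590
  P₀ = [ Σₙ₌₀^3 aⁿ/n! + a^4/(4!(1-ρ)) ]⁻¹
  Σ = a^0/0! + a^1/1! + a^2/2! + a^3/3! = 1.0000 + 0.6590 + 0.2171 + 0.04770 = 1.9238
  a^4/(4!(1-ρ)) = 0.1886/(24 × 0.8353) = 0.009408
  P₀ = 1/(1.9238 + 0.009408) = 0.5173
  Lq = P₀·a^4·ρ / (4!(1-ρ)²) = 0.5173 × 0.1886 × 0.1647 / (24 × 0.6976) = 0.0009598
  Wq_B = Lq/λ = 0.0009598/14.3 = 0.00006712
  W_B = Wq_B + 1/μ = 0.00006712 + 0.04608 = 0.04615

Since W_B = 0.04615 < W_A = 0.06711, Option B (multiple servers) has the shorter time in system.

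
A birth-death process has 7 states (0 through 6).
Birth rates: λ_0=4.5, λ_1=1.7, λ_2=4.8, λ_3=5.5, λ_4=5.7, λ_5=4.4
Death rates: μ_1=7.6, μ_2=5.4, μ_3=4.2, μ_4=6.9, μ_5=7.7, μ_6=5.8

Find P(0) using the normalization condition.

Ratios P(n)/P(0) = (λ₀···λₙ₋₁)/(μ₁···μₙ):
P(1)/P(0) = (4.5)/(7.6) = 0.5921
P(2)/P(0) = (4.5×1.7)/(7.6×5.4) = 0.1864
P(3)/P(0) = (4.5×1.7×4.8)/(7.6×5.4×4.2) = 0.2130
P(4)/P(0) = (4.5×1.7×4.8×5.5)/(7.6×5.4×4.2×6.9) = 0.1698
P(5)/P(0) = (4.5×1.7×4.8×5.5×5.7)/(7.6×5.4×4.2×6.9×7.7) = 0.1257
P(6)/P(0) = (4.5×1.7×4.8×5.5×5.7×4.4)/(7.6×5.4×4.2×6.9×7.7×5.8) = 0.09536

Normalization: ∑ P(n) = 1
P(0) × (1.0000 + 0.5921 + 0.1864 + 0.2130 + 0.1698 + 0.1257 + 0.09536) = 1
P(0) × 2.3824 = 1
P(0) = 1/2.3824 = 0.4197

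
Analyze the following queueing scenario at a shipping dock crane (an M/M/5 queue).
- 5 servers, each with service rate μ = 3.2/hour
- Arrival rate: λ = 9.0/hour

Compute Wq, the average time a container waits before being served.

Traffic intensity: ρ = λ/(cμ) = 9.0/(5×3.2) = 0.5625
Since ρ = 0.5625 < 1, system is stable.
Offered load a = λ/μ = cρ = 9.0/3.2 = 2.8125
P₀ = [ Σₙ₌₀^4 aⁿ/n! + a^5/(5!(1-ρ)) ]⁻¹
Σ = a^0/0! + a^1/1! + a^2/2! + a^3/3! + a^4/4! = 1.0000 + 2.8125 + 3.9551 + 3.7079 + 2.6071 = 14.0826
a^5/(5!(1-ρ)) = 175.9797/(120 × 0.4375) = 3.3520
P₀ = 1/(14.0826 + 3.3520) = 0.05736
Lq = P₀·a^5·ρ / (5!(1-ρ)²) = 0.05736 × 175.9797 × 0.5625 / (120 × 0.1914) = 0.2472
Wq = Lq/λ = 0.2472/9.0 = 0.02747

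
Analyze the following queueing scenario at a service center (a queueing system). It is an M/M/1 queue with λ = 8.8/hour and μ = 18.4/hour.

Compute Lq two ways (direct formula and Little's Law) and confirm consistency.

Method 1 (direct): Lq = λ²/(μ(μ-λ)) = 77.44/(18.4 × 9.60) = 0.4384

Method 2 (Little's Law):
W = 1/(μ-λ) = 1/9.60 = 0.10417
Wq = W - 1/μ = 0.10417 - 0.054348 = 0.04982
Lq = λWq = 8.8 × 0.04982 = 0.4384 ✔ (matches Method 1)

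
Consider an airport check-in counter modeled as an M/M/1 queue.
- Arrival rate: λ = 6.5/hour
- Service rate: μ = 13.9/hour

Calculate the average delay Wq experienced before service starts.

First, compute utilization: ρ = λ/μ = 6.5/13.9 = 0.4676
For M/M/1: Wq = λ/(μ(μ-λ))
Wq = 6.5/(13.9 × (13.9-6.5))
Wq = 6.5/(13.9 × 7.40)
Wq = 0.06319 hours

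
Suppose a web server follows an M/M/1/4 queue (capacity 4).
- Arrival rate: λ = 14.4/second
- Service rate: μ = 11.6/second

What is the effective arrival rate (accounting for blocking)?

ρ = λ/μ = 14.4/11.6 = 1.24138
P₀ = (1-ρ)/(1-ρ^(K+1)) = (1-1.24138)/(1-1.24138^5) = -0.2414/-1.9480 = 0.1239
P_K = P₀×ρ^K = 0.12391 × 1.24138^4 = 0.12391 × 2.3748 = 0.2943
λ_eff = λ(1-P_K) = 14.4 × (1 - 0.294264) = 14.4 × 0.705736 = 10.1626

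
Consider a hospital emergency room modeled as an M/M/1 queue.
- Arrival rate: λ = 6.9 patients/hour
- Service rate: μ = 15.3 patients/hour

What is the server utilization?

Server utilization: ρ = λ/μ
ρ = 6.9/15.3 = 0.4510
The server is busy 45.10% of the time.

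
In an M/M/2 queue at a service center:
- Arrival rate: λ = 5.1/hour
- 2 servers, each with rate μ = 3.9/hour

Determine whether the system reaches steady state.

Stability requires ρ = λ/(cμ) < 1
ρ = 5.1/(2 × 3.9) = 5.1/7.80 = 0.6538
Since 0.6538 < 1, the system is STABLE.
The servers are busy 65.38% of the time.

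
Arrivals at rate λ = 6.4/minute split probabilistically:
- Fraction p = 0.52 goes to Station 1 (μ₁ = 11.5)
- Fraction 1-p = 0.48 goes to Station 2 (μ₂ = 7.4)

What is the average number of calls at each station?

Effective rates: λ₁ = 6.4×0.52 = 3.328, λ₂ = 6.4×0.48 = 3.072
Station 1: ρ₁ = 3.328/11.5 = 0.28939, L₁ = ρ₁/(1-ρ₁) = 0.28939/(1-0.28939) = 0.4072
Station 2: ρ₂ = 3.072/7.4 = 0.41514, L₂ = ρ₂/(1-ρ₂) = 0.41514/(1-0.41514) = 0.7098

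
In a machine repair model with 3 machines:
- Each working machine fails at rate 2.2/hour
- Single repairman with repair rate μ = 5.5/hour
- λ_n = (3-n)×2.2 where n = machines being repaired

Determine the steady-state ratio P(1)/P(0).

P(1)/P(0) = ∏_{i=0}^{1-1} λ_i/μ_{i+1}
= (3-0)×2.2/5.5
= 1.2000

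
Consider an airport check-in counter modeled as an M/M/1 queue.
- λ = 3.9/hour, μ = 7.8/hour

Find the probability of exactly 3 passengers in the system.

ρ = λ/μ = 3.9/7.8 = 0.5000
P(n) = (1-ρ)ρⁿ
P(3) = (1-0.5000) × 0.5000^3
P(3) = 0.5000 × 0.1250
P(3) = 0.06250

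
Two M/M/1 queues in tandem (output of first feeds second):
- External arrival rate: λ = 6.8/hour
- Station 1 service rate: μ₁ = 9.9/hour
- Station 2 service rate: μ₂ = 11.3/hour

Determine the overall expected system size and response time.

By Jackson's theorem, each station behaves as independent M/M/1.
Station 1: ρ₁ = 6.8/9.9 = 0.6869, L₁ = ρ₁/(1-ρ₁) = λ/(μ₁-λ) = 6.8/3.10 = 2.19355
Station 2: ρ₂ = 6.8/11.3 = 0.6018, L₂ = ρ₂/(1-ρ₂) = λ/(μ₂-λ) = 6.8/4.50 = 1.51111
Total: L = L₁ + L₂ = 2.19355 + 1.51111 = 3.7047
W = L/λ = 3.7047/6.8 = 0.5448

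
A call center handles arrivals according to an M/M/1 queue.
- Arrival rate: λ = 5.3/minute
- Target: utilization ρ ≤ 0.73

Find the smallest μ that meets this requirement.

ρ = λ/μ, so μ = λ/ρ
μ ≥ 5.3/0.73 = 7.2603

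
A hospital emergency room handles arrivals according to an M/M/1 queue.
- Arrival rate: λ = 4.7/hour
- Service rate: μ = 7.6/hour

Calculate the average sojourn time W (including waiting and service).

First, compute utilization: ρ = λ/μ = 4.7/7.6 = 0.6184
For M/M/1: W = 1/(μ-λ)
W = 1/(7.6-4.7) = 1/2.90
W = 0.3448 hours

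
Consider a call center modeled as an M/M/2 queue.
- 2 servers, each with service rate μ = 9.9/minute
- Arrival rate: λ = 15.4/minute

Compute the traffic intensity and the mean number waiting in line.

Traffic intensity: ρ = λ/(cμ) = 15.4/(2×9.9) = 0.7778
Since ρ = 0.7778 < 1, system is stable.
Offered load a = λ/μ = cρ = 15.4/9.9 = 1.5556
P₀ = [ Σₙ₌₀^1 aⁿ/n! + a^2/(2!(1-ρ)) ]⁻¹
Σ = a^0/0! + a^1/1! = 1.0000 + 1.5556 = 2.5556
a^2/(2!(1-ρ)) = 2.41975/(2 × 0.222222) = 5.4444
P₀ = 1/(2.5556 + 5.4444) = 0.1250
Lq = P₀·a^2·ρ / (2!(1-ρ)²) = 0.125000 × 2.41975 × 0.777778 / (2 × 0.0493827) = 2.3819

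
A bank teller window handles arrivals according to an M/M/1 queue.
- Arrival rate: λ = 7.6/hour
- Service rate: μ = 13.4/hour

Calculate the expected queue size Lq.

ρ = λ/μ = 7.6/13.4 = 0.5672
For M/M/1: Lq = λ²/(μ(μ-λ))
Lq = 57.76/(13.4 × 5.80)
Lq = 0.7432 transactions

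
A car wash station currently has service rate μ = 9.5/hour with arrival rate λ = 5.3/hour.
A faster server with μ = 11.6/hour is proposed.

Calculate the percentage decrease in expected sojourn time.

System 1: ρ₁ = 5.3/9.5 = 0.5579, W₁ = 1/(9.5-5.3) = 0.23810
System 2: ρ₂ = 5.3/11.6 = 0.4569, W₂ = 1/(11.6-5.3) = 0.15873
Improvement: (W₁-W₂)/W₁ = (0.23810-0.15873)/0.23810 = 33.33%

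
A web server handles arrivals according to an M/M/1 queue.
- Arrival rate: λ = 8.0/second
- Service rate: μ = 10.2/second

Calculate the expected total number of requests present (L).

ρ = λ/μ = 8.0/10.2 = 0.7843
For M/M/1: L = λ/(μ-λ)
L = 8.0/(10.2-8.0) = 8.0/2.20
L = 3.6364 requests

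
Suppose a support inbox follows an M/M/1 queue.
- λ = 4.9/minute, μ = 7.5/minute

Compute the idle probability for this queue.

ρ = λ/μ = 4.9/7.5 = 0.6533
P(0) = 1 - ρ = 1 - 0.6533 = 0.3467
The server is idle 34.67% of the time.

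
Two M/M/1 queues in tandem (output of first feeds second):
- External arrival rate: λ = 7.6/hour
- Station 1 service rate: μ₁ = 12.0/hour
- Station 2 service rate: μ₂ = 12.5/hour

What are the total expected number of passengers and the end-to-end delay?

By Jackson's theorem, each station behaves as independent M/M/1.
Station 1: ρ₁ = 7.6/12.0 = 0.6333, L₁ = ρ₁/(1-ρ₁) = λ/(μ₁-λ) = 7.6/4.40 = 1.7273
Station 2: ρ₂ = 7.6/12.5 = 0.6080, L₂ = ρ₂/(1-ρ₂) = λ/(μ₂-λ) = 7.6/4.90 = 1.5510
Total: L = L₁ + L₂ = 1.7273 + 1.5510 = 3.2783
W = L/λ = 3.2783/7.6 = 0.4314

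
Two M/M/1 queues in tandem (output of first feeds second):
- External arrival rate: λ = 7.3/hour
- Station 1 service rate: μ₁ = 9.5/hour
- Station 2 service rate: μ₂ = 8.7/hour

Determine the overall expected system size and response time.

By Jackson's theorem, each station behaves as independent M/M/1.
Station 1: ρ₁ = 7.3/9.5 = 0.7684, L₁ = ρ₁/(1-ρ₁) = λ/(μ₁-λ) = 7.3/2.20 = 3.3182
Station 2: ρ₂ = 7.3/8.7 = 0.8391, L₂ = ρ₂/(1-ρ₂) = λ/(μ₂-λ) = 7.3/1.40 = 5.2143
Total: L = L₁ + L₂ = 3.3182 + 5.2143 = 8.5325
W = L/λ = 8.5325/7.3 = 1.1688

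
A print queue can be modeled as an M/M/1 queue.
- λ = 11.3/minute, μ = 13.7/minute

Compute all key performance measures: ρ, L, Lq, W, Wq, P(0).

Step 1: ρ = λ/μ = 11.3/13.7 = 0.8248
Step 2: L = λ/(μ-λ) = 11.3/2.40 = 4.7083
Step 3: Lq = λ²/(μ(μ-λ)) = 127.69/(13.7×2.40) = 3.8835
Step 4: W = 1/(μ-λ) = 1/2.40 = 0.416667
Step 5: Wq = λ/(μ(μ-λ)) = 11.3/(13.7×2.40) = 0.3437
Step 6: P(0) = 1-ρ = 0.1752
Verify: L = λW = 11.3×0.416667 = 4.7083 ✔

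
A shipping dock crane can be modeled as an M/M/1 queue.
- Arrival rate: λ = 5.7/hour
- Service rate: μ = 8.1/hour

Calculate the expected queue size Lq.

ρ = λ/μ = 5.7/8.1 = 0.7037
For M/M/1: Lq = λ²/(μ(μ-λ))
Lq = 32.49/(8.1 × 2.40)
Lq = 1.6713 containers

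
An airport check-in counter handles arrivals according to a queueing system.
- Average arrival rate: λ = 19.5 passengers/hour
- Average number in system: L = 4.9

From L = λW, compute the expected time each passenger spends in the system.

Little's Law: L = λW, so W = L/λ
W = 4.9/19.5 = 0.2513 hours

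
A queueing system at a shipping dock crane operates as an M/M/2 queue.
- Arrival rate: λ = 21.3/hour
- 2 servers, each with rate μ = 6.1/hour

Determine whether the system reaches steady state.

Stability requires ρ = λ/(cμ) < 1
ρ = 21.3/(2 × 6.1) = 21.3/12.20 = 1.7459
Since 1.7459 ≥ 1, the system is UNSTABLE.
Need c > λ/μ = 21.3/6.1 = 3.49.
Minimum servers needed: c = 4.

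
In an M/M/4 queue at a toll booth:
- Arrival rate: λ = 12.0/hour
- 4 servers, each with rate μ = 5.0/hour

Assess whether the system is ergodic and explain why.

Stability requires ρ = λ/(cμ) < 1
ρ = 12.0/(4 × 5.0) = 12.0/20.00 = 0.6000
Since 0.6000 < 1, the system is STABLE.
The servers are busy 60.00% of the time.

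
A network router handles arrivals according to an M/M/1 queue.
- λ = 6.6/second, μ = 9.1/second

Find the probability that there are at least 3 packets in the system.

ρ = λ/μ = 6.6/9.1 = 0.72527
P(N ≥ n) = ρⁿ
P(N ≥ 3) = 0.72527^3
P(N ≥ 3) = 0.3815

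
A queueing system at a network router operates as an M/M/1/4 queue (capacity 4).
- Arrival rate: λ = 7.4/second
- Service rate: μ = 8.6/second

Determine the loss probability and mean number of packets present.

ρ = λ/μ = 7.4/8.6 = 0.86047
P₀ = (1-ρ)/(1-ρ^(K+1)) = (1-0.86047)/(1-0.86047^5) = 0.1395/0.5283 = 0.2641
P_K = P₀×ρ^K = 0.2641 × 0.86047^4 = 0.2641 × 0.5482 = 0.1448
Blocking probability P_4 = 0.1448 (14.48%)
L = ρ[1 - (K+1)ρ^K + Kρ^(K+1)] / [(1-ρ)(1-ρ^(K+1))]
L = 0.86047 × (1 - 5×0.54820493 + 4×0.47171389) / ((1 - 0.86047) × (1 - 0.47171389)) = 1.7023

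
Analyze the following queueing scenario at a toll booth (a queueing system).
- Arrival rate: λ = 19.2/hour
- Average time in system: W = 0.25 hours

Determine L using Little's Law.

Little's Law: L = λW
L = 19.2 × 0.25 = 4.8000 vehicles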